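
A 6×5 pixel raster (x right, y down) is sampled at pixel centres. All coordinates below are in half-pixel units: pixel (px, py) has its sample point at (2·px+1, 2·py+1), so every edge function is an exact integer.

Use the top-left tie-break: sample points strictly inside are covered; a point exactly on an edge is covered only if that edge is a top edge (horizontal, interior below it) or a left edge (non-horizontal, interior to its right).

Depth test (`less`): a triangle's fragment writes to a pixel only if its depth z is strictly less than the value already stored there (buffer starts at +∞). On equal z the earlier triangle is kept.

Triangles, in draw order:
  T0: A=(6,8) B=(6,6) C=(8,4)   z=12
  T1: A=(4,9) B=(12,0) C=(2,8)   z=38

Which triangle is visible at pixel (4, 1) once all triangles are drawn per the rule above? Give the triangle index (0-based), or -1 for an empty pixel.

T0:
  2·area = 4
  edge (6, 8)→(6, 6): d=(0,-2) top-left  bias=+0
  edge (6, 6)→(8, 4): d=(2,-2) top-left  bias=+0
  edge (8, 4)→(6, 8): d=(-2,4) right/bottom  bias=-1
    (5,0)@(11, 1): e=[10,0,-6] → ·  [on edge]
    (4,1)@(9, 3): e=[6,0,-2] → ·  [on edge]
    (3,2)@(7, 5): e=[2,0,2] → #  [on edge]
    (4,2)@(9, 5): e=[6,4,-6] → ·
    (2,3)@(5, 7): e=[-2,0,6] → ·  [on edge]
    (3,3)@(7, 7): e=[2,4,-2] → ·
    (1,4)@(3, 9): e=[-6,0,10] → ·  [on edge]
  covered (1 px):
    · · · · · ·
    · · · · · ·
    · · · # · ·
    · · · · · ·
    · · · · · ·
T1:
  2·area = 26  (B↔C swapped to make it positive)
  edge (4, 9)→(2, 8): d=(-2,-1) top-left  bias=+0
  edge (2, 8)→(12, 0): d=(10,-8) top-left  bias=+0
  edge (12, 0)→(4, 9): d=(-8,9) right/bottom  bias=-1
    (5,0)@(11, 1): e=[23,2,1] → #
    (4,1)@(9, 3): e=[17,6,3] → #
    (5,1)@(11, 3): e=[19,22,-15] → ·
    (3,2)@(7, 5): e=[11,10,5] → #
    (4,2)@(9, 5): e=[13,26,-13] → ·
    (2,3)@(5, 7): e=[5,14,7] → #
    (3,3)@(7, 7): e=[7,30,-11] → ·
    (2,4)@(5, 9): e=[1,34,-9] → ·
  covered (4 px):
    · · · · · #
    · · · · # ·
    · · · # · ·
    · · # · · ·
    · · · · · ·

Z-buffer (winner per pixel, '.' = empty):
  . . . . . 1
  . . . . 1 .
  . . . 0 . .
  . . 1 . . .
  . . . . . .

Final: 1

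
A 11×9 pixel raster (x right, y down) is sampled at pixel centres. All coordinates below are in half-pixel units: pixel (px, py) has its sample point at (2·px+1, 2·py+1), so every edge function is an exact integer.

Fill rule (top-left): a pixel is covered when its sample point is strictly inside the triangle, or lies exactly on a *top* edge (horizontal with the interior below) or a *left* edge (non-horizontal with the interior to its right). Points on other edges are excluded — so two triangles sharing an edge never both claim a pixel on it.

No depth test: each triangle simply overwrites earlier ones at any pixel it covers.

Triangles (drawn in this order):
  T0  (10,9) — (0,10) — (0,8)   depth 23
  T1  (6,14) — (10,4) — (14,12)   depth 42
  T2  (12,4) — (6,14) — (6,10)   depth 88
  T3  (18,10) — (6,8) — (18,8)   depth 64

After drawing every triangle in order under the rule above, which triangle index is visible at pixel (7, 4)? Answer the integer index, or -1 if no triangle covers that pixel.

T0:
  2·area = 20
  edge (10, 9)→(0, 10): d=(-10,1) right/bottom  bias=-1
  edge (0, 10)→(0, 8): d=(0,-2) top-left  bias=+0
  edge (0, 8)→(10, 9): d=(10,1) right/bottom  bias=-1
    (0,4)@(1, 9): e=[9,2,9] → █
    (1,4)@(3, 9): e=[7,6,7] → █
    (2,4)@(5, 9): e=[5,10,5] → █
    (3,4)@(7, 9): e=[3,14,3] → █
    (4,4)@(9, 9): e=[1,18,1] → █
    (5,4)@(11, 9): e=[-1,22,-1] → ·
    (0,5)@(1, 11): e=[-11,2,29] → ·
    (1,5)@(3, 11): e=[-13,6,27] → ·
    (2,5)@(5, 11): e=[-15,10,25] → ·
    (3,5)@(7, 11): e=[-17,14,23] → ·
    (4,5)@(9, 11): e=[-19,18,21] → ·
  covered (5 px):
    · · · · · · · · · · ·
    · · · · · · · · · · ·
    · · · · · · · · · · ·
    · · · · · · · · · · ·
    █ █ █ █ █ · · · · · ·
    · · · · · · · · · · ·
    · · · · · · · · · · ·
    · · · · · · · · · · ·
    · · · · · · · · · · ·
T1:
  2·area = 72
  edge (6, 14)→(10, 4): d=(4,-10) top-left  bias=+0
  edge (10, 4)→(14, 12): d=(4,8) right/bottom  bias=-1
  edge (14, 12)→(6, 14): d=(-8,2) right/bottom  bias=-1
    (4,3)@(9, 7): e=[2,20,50] → █
    (5,3)@(11, 7): e=[22,4,46] → █
    (6,3)@(13, 7): e=[42,-12,42] → ·
    (4,4)@(9, 9): e=[10,28,34] → █
    (6,4)@(13, 9): e=[50,-4,26] → ·
    (4,5)@(9, 11): e=[18,36,18] → █
    (6,5)@(13, 11): e=[58,4,10] → █
    (7,5)@(15, 11): e=[78,-12,6] → ·
    (3,6)@(7, 13): e=[6,60,6] → █
    (5,6)@(11, 13): e=[46,28,-2] → ·
    (6,6)@(13, 13): e=[66,12,-6] → ·
    (3,7)@(7, 15): e=[14,68,-10] → ·
  covered (9 px):
    · · · · · · · · · · ·
    · · · · · · · · · · ·
    · · · · · · · · · · ·
    · · · · █ █ · · · · ·
    · · · · █ █ · · · · ·
    · · · · █ █ █ · · · ·
    · · · █ █ · · · · · ·
    · · · · · · · · · · ·
    · · · · · · · · · · ·
T2:
  2·area = 24
  edge (12, 4)→(6, 14): d=(-6,10) right/bottom  bias=-1
  edge (6, 14)→(6, 10): d=(0,-4) top-left  bias=+0
  edge (6, 10)→(12, 4): d=(6,-6) top-left  bias=+0
    (7,0)@(15, 1): e=[-12,36,0] → ·  [on edge]
    (6,1)@(13, 3): e=[-4,28,0] → ·  [on edge]
    (5,2)@(11, 5): e=[4,20,0] → █  [on edge]
    (6,2)@(13, 5): e=[-16,28,12] → ·
    (4,3)@(9, 7): e=[12,12,0] → █  [on edge]
    (5,3)@(11, 7): e=[-8,20,12] → ·
    (3,4)@(7, 9): e=[20,4,0] → █  [on edge]
    (4,4)@(9, 9): e=[0,12,12] → ·  [on edge]
    (2,5)@(5, 11): e=[28,-4,0] → ·  [on edge]
    (3,5)@(7, 11): e=[8,4,12] → █
    (4,5)@(9, 11): e=[-12,12,24] → ·
    (1,6)@(3, 13): e=[36,-12,0] → ·  [on edge]
    (0,7)@(1, 15): e=[44,-20,0] → ·  [on edge]
  covered (4 px):
    · · · · · · · · · · ·
    · · · · · · · · · · ·
    · · · · · █ · · · · ·
    · · · · █ · · · · · ·
    · · · █ · · · · · · ·
    · · · █ · · · · · · ·
    · · · · · · · · · · ·
    · · · · · · · · · · ·
    · · · · · · · · · · ·
T3:
  2·area = 24
  edge (18, 10)→(6, 8): d=(-12,-2) top-left  bias=+0
  edge (6, 8)→(18, 8): d=(12,0) top-left  bias=+0
  edge (18, 8)→(18, 10): d=(0,2) right/bottom  bias=-1
    (6,4)@(13, 9): e=[2,12,10] → █
    (7,4)@(15, 9): e=[6,12,6] → █
    (8,4)@(17, 9): e=[10,12,2] → █
    (9,4)@(19, 9): e=[14,12,-2] → ·
    (6,5)@(13, 11): e=[-22,36,10] → ·
    (7,5)@(15, 11): e=[-18,36,6] → ·
    (8,5)@(17, 11): e=[-14,36,2] → ·
  covered (3 px):
    · · · · · · · · · · ·
    · · · · · · · · · · ·
    · · · · · · · · · · ·
    · · · · · · · · · · ·
    · · · · · · █ █ █ · ·
    · · · · · · · · · · ·
    · · · · · · · · · · ·
    · · · · · · · · · · ·
    · · · · · · · · · · ·

Z-buffer (winner per pixel, '.' = empty):
  . . . . . . . . . . .
  . . . . . . . . . . .
  . . . . . 2 . . . . .
  . . . . 2 1 . . . . .
  0 0 0 2 1 1 3 3 3 . .
  . . . 2 1 1 1 . . . .
  . . . 1 1 . . . . . .
  . . . . . . . . . . .
  . . . . . . . . . . .

Final: 3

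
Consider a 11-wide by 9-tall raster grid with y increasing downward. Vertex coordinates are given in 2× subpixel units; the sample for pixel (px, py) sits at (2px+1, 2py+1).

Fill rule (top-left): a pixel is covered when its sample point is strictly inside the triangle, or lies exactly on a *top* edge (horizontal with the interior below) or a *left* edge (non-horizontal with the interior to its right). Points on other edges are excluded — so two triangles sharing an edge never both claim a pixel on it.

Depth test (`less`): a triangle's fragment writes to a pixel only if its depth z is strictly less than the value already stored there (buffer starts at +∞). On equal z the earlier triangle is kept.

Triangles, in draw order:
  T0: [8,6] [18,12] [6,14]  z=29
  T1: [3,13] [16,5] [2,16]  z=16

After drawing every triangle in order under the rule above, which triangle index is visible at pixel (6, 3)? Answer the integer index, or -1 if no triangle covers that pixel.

T0:
  2·area = 92
  edge (8, 6)→(18, 12): d=(10,6) right/bottom  bias=-1
  edge (18, 12)→(6, 14): d=(-12,2) right/bottom  bias=-1
  edge (6, 14)→(8, 6): d=(2,-8) top-left  bias=+0
    (1,1)@(3, 3): e=[0,138,-46] → .  [on edge]
    (4,3)@(9, 7): e=[4,78,10] → X
    (5,3)@(11, 7): e=[-8,74,26] → .
    (4,4)@(9, 9): e=[24,54,14] → X
    (5,4)@(11, 9): e=[12,50,30] → X
    (6,4)@(13, 9): e=[0,46,46] → .  [on edge]
    (3,5)@(7, 11): e=[56,34,2] → X
    (6,5)@(13, 11): e=[20,22,50] → X
    (7,5)@(15, 11): e=[8,18,66] → X
    (8,5)@(17, 11): e=[-4,14,82] → .
    (3,6)@(7, 13): e=[76,10,6] → X
    (6,6)@(13, 13): e=[40,-2,54] → .
  covered (11 px):
    . . . . . . . . . . .
    . . . . . . . . . . .
    . . . . . . . . . . .
    . . . . X . . . . . .
    . . . . X X . . . . .
    . . . X X X X X . . .
    . . . X X X . . . . .
    . . . . . . . . . . .
    . . . . . . . . . . .
T1:
  2·area = 31
  edge (3, 13)→(16, 5): d=(13,-8) top-left  bias=+0
  edge (16, 5)→(2, 16): d=(-14,11) right/bottom  bias=-1
  edge (2, 16)→(3, 13): d=(1,-3) top-left  bias=+0
    (3,0)@(7, 1): e=[-124,155,0] → .  [on edge]
    (2,3)@(5, 7): e=[-62,93,0] → .  [on edge]
    (6,3)@(13, 7): e=[2,5,24] → X
    (7,3)@(15, 7): e=[18,-17,30] → .
    (6,4)@(13, 9): e=[28,-23,26] → .
    (3,5)@(7, 11): e=[6,15,10] → X
    (4,5)@(9, 11): e=[22,-7,16] → .
    (1,6)@(3, 13): e=[0,31,0] → X  [on edge]
    (2,6)@(5, 13): e=[16,9,6] → X
    (3,6)@(7, 13): e=[32,-13,12] → .
    (1,7)@(3, 15): e=[26,3,2] → X
    (2,7)@(5, 15): e=[42,-19,8] → .
  covered (5 px):
    . . . . . . . . . . .
    . . . . . . . . . . .
    . . . . . . . . . . .
    . . . . . . X . . . .
    . . . . . . . . . . .
    . . . X . . . . . . .
    . X X . . . . . . . .
    . X . . . . . . . . .
    . . . . . . . . . . .

Z-buffer (winner per pixel, '.' = empty):
  . . . . . . . . . . .
  . . . . . . . . . . .
  . . . . . . . . . . .
  . . . . 0 . 1 . . . .
  . . . . 0 0 . . . . .
  . . . 1 0 0 0 0 . . .
  . 1 1 0 0 0 . . . . .
  . 1 . . . . . . . . .
  . . . . . . . . . . .

Result: 1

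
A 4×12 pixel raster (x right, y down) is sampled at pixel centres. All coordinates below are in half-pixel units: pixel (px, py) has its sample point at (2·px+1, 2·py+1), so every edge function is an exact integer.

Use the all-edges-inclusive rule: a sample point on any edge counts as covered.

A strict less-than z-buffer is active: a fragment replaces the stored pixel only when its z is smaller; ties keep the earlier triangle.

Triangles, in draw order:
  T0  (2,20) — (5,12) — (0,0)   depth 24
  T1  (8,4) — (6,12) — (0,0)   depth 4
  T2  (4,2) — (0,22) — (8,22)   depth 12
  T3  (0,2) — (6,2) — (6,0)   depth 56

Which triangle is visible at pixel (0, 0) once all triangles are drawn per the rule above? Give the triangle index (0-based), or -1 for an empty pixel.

T0:
  2·area = 76  (B↔C swapped to make it positive)
  edge (2, 20)→(0, 0): d=(-2,-20) inclusive
  edge (0, 0)→(5, 12): d=(5,12) inclusive
  edge (5, 12)→(2, 20): d=(-3,8) inclusive
    (0,1)@(1, 3): e=[14,3,59] → X
    (1,1)@(3, 3): e=[54,-21,43] → .
    (0,2)@(1, 5): e=[10,13,53] → X
    (1,2)@(3, 5): e=[50,-11,37] → .
    (0,3)@(1, 7): e=[6,23,47] → X
    (1,3)@(3, 7): e=[46,-1,31] → .
    (0,4)@(1, 9): e=[2,33,41] → X
    (1,4)@(3, 9): e=[42,9,25] → X
    (2,4)@(5, 9): e=[82,-15,9] → .
    (0,5)@(1, 11): e=[-2,43,35] → .
    (1,5)@(3, 11): e=[38,19,19] → X
    (2,5)@(5, 11): e=[78,-5,3] → .
  covered (9 px):
    . . . .
    X . . .
    X . . .
    X . . .
    X X . .
    . X . .
    . X . .
    . X . .
    . X . .
    . . . .
    . . . .
    . . . .
T1:
  2·area = 72
  edge (8, 4)→(6, 12): d=(-2,8) inclusive
  edge (6, 12)→(0, 0): d=(-6,-12) inclusive
  edge (0, 0)→(8, 4): d=(8,4) inclusive
    (0,0)@(1, 1): e=[62,6,4] → X
    (1,0)@(3, 1): e=[46,30,-4] → .
    (0,1)@(1, 3): e=[58,-6,20] → .
    (1,1)@(3, 3): e=[42,18,12] → X
    (2,1)@(5, 3): e=[26,42,4] → X
    (3,1)@(7, 3): e=[10,66,-4] → .
    (1,2)@(3, 5): e=[38,6,28] → X
    (3,2)@(7, 5): e=[6,54,12] → X
    (1,3)@(3, 7): e=[34,-6,44] → .
    (2,3)@(5, 7): e=[18,18,36] → X
    (2,4)@(5, 9): e=[14,6,52] → X
    (3,4)@(7, 9): e=[-2,30,44] → .
  covered (9 px):
    X . . .
    . X X .
    . X X X
    . . X X
    . . X .
    . . . .
    . . . .
    . . . .
    . . . .
    . . . .
    . . . .
    . . . .
T2:
  2·area = 160  (B↔C swapped to make it positive)
  edge (4, 2)→(8, 22): d=(4,20) inclusive
  edge (8, 22)→(0, 22): d=(-8,0) inclusive
  edge (0, 22)→(4, 2): d=(4,-20) inclusive
    (1,3)@(3, 7): e=[40,120,0] → X  [on edge]
    (2,3)@(5, 7): e=[0,120,40] → X  [on edge]
    (3,3)@(7, 7): e=[-40,120,80] → .
    (1,4)@(3, 9): e=[48,104,8] → X
    (3,4)@(7, 9): e=[-32,104,88] → .
    (1,5)@(3, 11): e=[56,88,16] → X
    (3,5)@(7, 11): e=[-24,88,96] → .
    (1,6)@(3, 13): e=[64,72,24] → X
    (3,6)@(7, 13): e=[-16,72,104] → .
    (1,7)@(3, 15): e=[72,56,32] → X
    (3,7)@(7, 15): e=[-8,56,112] → .
    (0,8)@(1, 17): e=[120,40,0] → X  [on edge]
    (3,8)@(7, 17): e=[0,40,120] → X  [on edge]
  covered (22 px):
    . . . .
    . . . .
    . . . .
    . X X .
    . X X .
    . X X .
    . X X .
    . X X .
    X X X X
    X X X X
    X X X X
    . . . .
T3:
  2·area = 12  (B↔C swapped to make it positive)
  edge (0, 2)→(6, 0): d=(6,-2) inclusive
  edge (6, 0)→(6, 2): d=(0,2) inclusive
  edge (6, 2)→(0, 2): d=(-6,0) inclusive
    (1,0)@(3, 1): e=[0,6,6] → X  [on edge]
    (2,0)@(5, 1): e=[4,2,6] → X
    (3,0)@(7, 1): e=[8,-2,6] → .
    (1,1)@(3, 3): e=[12,6,-6] → .
    (2,1)@(5, 3): e=[16,2,-6] → .
  covered (2 px):
    . X X .
    . . . .
    . . . .
    . . . .
    . . . .
    . . . .
    . . . .
    . . . .
    . . . .
    . . . .
    . . . .
    . . . .

Z-buffer (winner per pixel, '.' = empty):
  1 3 3 .
  0 1 1 .
  0 1 1 1
  0 2 1 1
  0 2 1 .
  . 2 2 .
  . 2 2 .
  . 2 2 .
  2 2 2 2
  2 2 2 2
  2 2 2 2
  . . . .

Answer: 1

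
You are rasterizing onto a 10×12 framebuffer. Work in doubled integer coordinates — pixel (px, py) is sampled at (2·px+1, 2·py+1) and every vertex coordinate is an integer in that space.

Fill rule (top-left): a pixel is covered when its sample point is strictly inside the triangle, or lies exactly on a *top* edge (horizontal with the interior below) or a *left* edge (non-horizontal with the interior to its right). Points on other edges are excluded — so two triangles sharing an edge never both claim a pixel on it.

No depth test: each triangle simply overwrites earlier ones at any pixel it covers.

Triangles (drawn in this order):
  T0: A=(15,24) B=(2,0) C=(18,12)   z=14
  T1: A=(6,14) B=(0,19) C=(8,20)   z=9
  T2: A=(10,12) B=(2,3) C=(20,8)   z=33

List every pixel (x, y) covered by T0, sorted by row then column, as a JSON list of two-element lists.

T0:
  2·area = 228
  edge (15, 24)→(2, 0): d=(-13,-24) top-left  bias=+0
  edge (2, 0)→(18, 12): d=(16,12) right/bottom  bias=-1
  edge (18, 12)→(15, 24): d=(-3,12) right/bottom  bias=-1
    (1,0)@(3, 1): e=[11,4,213] → █
    (2,0)@(5, 1): e=[59,-20,189] → ·
    (1,1)@(3, 3): e=[-15,36,207] → ·
    (2,1)@(5, 3): e=[33,12,183] → █
    (3,1)@(7, 3): e=[81,-12,159] → ·
    (2,2)@(5, 5): e=[7,44,177] → █
    (3,2)@(7, 5): e=[55,20,153] → █
    (4,2)@(9, 5): e=[103,-4,129] → ·
    (2,3)@(5, 7): e=[-19,76,171] → ·
    (3,3)@(7, 7): e=[29,52,147] → █
    (4,3)@(9, 7): e=[77,28,123] → █
    (5,3)@(11, 7): e=[125,4,99] → █
  covered (29 px):
    · █ · · · · · · · ·
    · · █ · · · · · · ·
    · · █ █ · · · · · ·
    · · · █ █ █ · · · ·
    · · · █ █ █ █ · · ·
    · · · · █ █ █ █ · ·
    · · · · · █ █ █ █ ·
    · · · · · █ █ █ █ ·
    · · · · · · █ █ · ·
    · · · · · · █ █ · ·
    · · · · · · · █ · ·
    · · · · · · · █ · ·
T1:
  2·area = 46  (B↔C swapped to make it positive)
  edge (6, 14)→(8, 20): d=(2,6) right/bottom  bias=-1
  edge (8, 20)→(0, 19): d=(-8,-1) top-left  bias=+0
  edge (0, 19)→(6, 14): d=(6,-5) top-left  bias=+0
    (1,2)@(3, 5): e=[0,115,-69] → ·  [on edge]
    (2,5)@(5, 11): e=[0,69,-23] → ·  [on edge]
    (2,7)@(5, 15): e=[8,37,1] → █
    (3,7)@(7, 15): e=[-4,39,11] → ·
    (1,8)@(3, 17): e=[24,19,3] → █
    (3,8)@(7, 17): e=[0,23,23] → ·  [on edge]
    (0,9)@(1, 19): e=[40,1,5] → █
    (3,9)@(7, 19): e=[4,7,35] → █
    (4,9)@(9, 19): e=[-8,9,45] → ·
    (0,10)@(1, 21): e=[44,-15,17] → ·
    (1,10)@(3, 21): e=[32,-13,27] → ·
    (2,10)@(5, 21): e=[20,-11,37] → ·
    (4,11)@(9, 23): e=[0,-23,69] → ·  [on edge]
  covered (7 px):
    · · · · · · · · · ·
    · · · · · · · · · ·
    · · · · · · · · · ·
    · · · · · · · · · ·
    · · · · · · · · · ·
    · · · · · · · · · ·
    · · · · · · · · · ·
    · · █ · · · · · · ·
    · █ █ · · · · · · ·
    █ █ █ █ · · · · · ·
    · · · · · · · · · ·
    · · · · · · · · · ·
T2:
  2·area = 122
  edge (10, 12)→(2, 3): d=(-8,-9) top-left  bias=+0
  edge (2, 3)→(20, 8): d=(18,5) right/bottom  bias=-1
  edge (20, 8)→(10, 12): d=(-10,4) right/bottom  bias=-1
    (2,2)@(5, 5): e=[11,21,90] → █
    (3,2)@(7, 5): e=[29,11,82] → █
    (4,2)@(9, 5): e=[47,1,74] → █
    (5,2)@(11, 5): e=[65,-9,66] → ·
    (2,3)@(5, 7): e=[-5,57,70] → ·
    (3,3)@(7, 7): e=[13,47,62] → █
    (5,3)@(11, 7): e=[49,27,46] → █
    (6,3)@(13, 7): e=[67,17,38] → █
    (7,3)@(15, 7): e=[85,7,30] → █
    (8,3)@(17, 7): e=[103,-3,22] → ·
    (3,4)@(7, 9): e=[-3,83,42] → ·
    (4,4)@(9, 9): e=[15,73,34] → █
  covered (14 px):
    · · · · · · · · · ·
    · · · · · · · · · ·
    · · █ █ █ · · · · ·
    · · · █ █ █ █ █ · ·
    · · · · █ █ █ █ █ ·
    · · · · · █ · · · ·
    · · · · · · · · · ·
    · · · · · · · · · ·
    · · · · · · · · · ·
    · · · · · · · · · ·
    · · · · · · · · · ·
    · · · · · · · · · ·

Answer: [[1,0],[2,1],[2,2],[3,2],[3,3],[4,3],[5,3],[3,4],[4,4],[5,4],[6,4],[4,5],[5,5],[6,5],[7,5],[5,6],[6,6],[7,6],[8,6],[5,7],[6,7],[7,7],[8,7],[6,8],[7,8],[6,9],[7,9],[7,10],[7,11]]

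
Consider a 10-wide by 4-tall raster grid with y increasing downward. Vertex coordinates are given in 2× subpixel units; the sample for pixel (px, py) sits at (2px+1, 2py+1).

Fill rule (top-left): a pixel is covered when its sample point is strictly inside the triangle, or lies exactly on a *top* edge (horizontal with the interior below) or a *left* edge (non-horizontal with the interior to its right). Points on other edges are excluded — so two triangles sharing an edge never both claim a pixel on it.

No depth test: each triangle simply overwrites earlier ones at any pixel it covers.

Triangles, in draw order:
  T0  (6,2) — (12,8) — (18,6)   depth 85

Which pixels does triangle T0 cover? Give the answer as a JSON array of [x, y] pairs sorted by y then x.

T0:
  2·area = 48  (B↔C swapped to make it positive)
  edge (6, 2)→(18, 6): d=(12,4) right/bottom  bias=-1
  edge (18, 6)→(12, 8): d=(-6,2) right/bottom  bias=-1
  edge (12, 8)→(6, 2): d=(-6,-6) top-left  bias=+0
    (1,0)@(3, 1): e=[0,60,-12] → .  [on edge]
    (2,0)@(5, 1): e=[-8,56,0] → .  [on edge]
    (3,1)@(7, 3): e=[8,40,0] → X  [on edge]
    (4,1)@(9, 3): e=[0,36,12] → .  [on edge]
    (3,2)@(7, 5): e=[32,28,-12] → .
    (4,2)@(9, 5): e=[24,24,0] → X  [on edge]
    (5,2)@(11, 5): e=[16,20,12] → X
    (6,2)@(13, 5): e=[8,16,24] → X
    (7,2)@(15, 5): e=[0,12,36] → .  [on edge]
    (4,3)@(9, 7): e=[48,12,-12] → .
    (5,3)@(11, 7): e=[40,8,0] → X  [on edge]
    (7,3)@(15, 7): e=[24,0,24] → .  [on edge]
  covered (6 px):
    . . . . . . . . . .
    . . . X . . . . . .
    . . . . X X X . . .
    . . . . . X X . . .

Result: [[3,1],[4,2],[5,2],[6,2],[5,3],[6,3]]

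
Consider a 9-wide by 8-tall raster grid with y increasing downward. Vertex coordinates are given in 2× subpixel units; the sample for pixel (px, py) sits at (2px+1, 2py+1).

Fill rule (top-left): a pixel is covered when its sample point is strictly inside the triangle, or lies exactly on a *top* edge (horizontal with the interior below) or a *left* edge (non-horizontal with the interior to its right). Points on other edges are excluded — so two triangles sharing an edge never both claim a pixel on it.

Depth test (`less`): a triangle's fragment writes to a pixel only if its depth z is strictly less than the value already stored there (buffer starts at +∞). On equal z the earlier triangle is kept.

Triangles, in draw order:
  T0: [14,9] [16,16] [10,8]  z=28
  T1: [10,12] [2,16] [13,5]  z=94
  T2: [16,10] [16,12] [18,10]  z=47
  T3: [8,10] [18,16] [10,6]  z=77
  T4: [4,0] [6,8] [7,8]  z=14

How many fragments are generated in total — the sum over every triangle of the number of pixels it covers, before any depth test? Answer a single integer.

T0:
  2·area = 26
  edge (14, 9)→(16, 16): d=(2,7) right/bottom  bias=-1
  edge (16, 16)→(10, 8): d=(-6,-8) top-left  bias=+0
  edge (10, 8)→(14, 9): d=(4,1) right/bottom  bias=-1
    (5,4)@(11, 9): e=[21,2,3] → X
    (6,4)@(13, 9): e=[7,18,1] → X
    (7,4)@(15, 9): e=[-7,34,-1] → .
    (5,5)@(11, 11): e=[25,-10,11] → .
    (6,5)@(13, 11): e=[11,6,9] → X
    (7,5)@(15, 11): e=[-3,22,7] → .
    (6,6)@(13, 13): e=[15,-6,17] → .
    (7,6)@(15, 13): e=[1,10,15] → X
    (8,6)@(17, 13): e=[-13,26,13] → .
    (7,7)@(15, 15): e=[5,-2,23] → .
  covered (4 px):
    . . . . . . . . .
    . . . . . . . . .
    . . . . . . . . .
    . . . . . . . . .
    . . . . . X X . .
    . . . . . . X . .
    . . . . . . . X .
    . . . . . . . . .
T1:
  2·area = 44
  edge (10, 12)→(2, 16): d=(-8,4) right/bottom  bias=-1
  edge (2, 16)→(13, 5): d=(11,-11) top-left  bias=+0
  edge (13, 5)→(10, 12): d=(-3,7) right/bottom  bias=-1
    (8,0)@(17, 1): e=[60,0,-16] → .  [on edge]
    (7,1)@(15, 3): e=[52,0,-8] → .  [on edge]
    (6,2)@(13, 5): e=[44,0,0] → .  [on edge]
    (5,3)@(11, 7): e=[36,0,8] → X  [on edge]
    (6,3)@(13, 7): e=[28,22,-6] → .
    (4,4)@(9, 9): e=[28,0,16] → X  [on edge]
    (6,4)@(13, 9): e=[12,44,-12] → .
    (3,5)@(7, 11): e=[20,0,24] → X  [on edge]
    (5,5)@(11, 11): e=[4,44,-4] → .
    (2,6)@(5, 13): e=[12,0,32] → X  [on edge]
    (4,6)@(9, 13): e=[-4,44,4] → .
    (1,7)@(3, 15): e=[4,0,40] → X  [on edge]
  covered (8 px):
    . . . . . . . . .
    . . . . . . . . .
    . . . . . . . . .
    . . . . . X . . .
    . . . . X X . . .
    . . . X X . . . .
    . . X X . . . . .
    . X . . . . . . .
T2:
  2·area = 4  (B↔C swapped to make it positive)
  edge (16, 10)→(18, 10): d=(2,0) top-left  bias=+0
  edge (18, 10)→(16, 12): d=(-2,2) right/bottom  bias=-1
  edge (16, 12)→(16, 10): d=(0,-2) top-left  bias=+0
    (8,5)@(17, 11): e=[2,0,2] → .  [on edge]
    (7,6)@(15, 13): e=[6,0,-2] → .  [on edge]
    (6,7)@(13, 15): e=[10,0,-6] → .  [on edge]
  covered (0 px):
    . . . . . . . . .
    . . . . . . . . .
    . . . . . . . . .
    . . . . . . . . .
    . . . . . . . . .
    . . . . . . . . .
    . . . . . . . . .
    . . . . . . . . .
T3:
  2·area = 52  (B↔C swapped to make it positive)
  edge (8, 10)→(10, 6): d=(2,-4) top-left  bias=+0
  edge (10, 6)→(18, 16): d=(8,10) right/bottom  bias=-1
  edge (18, 16)→(8, 10): d=(-10,-6) top-left  bias=+0
    (1,3)@(3, 7): e=[-26,78,0] → .  [on edge]
    (4,4)@(9, 9): e=[2,34,16] → X
    (5,4)@(11, 9): e=[10,14,28] → X
    (6,4)@(13, 9): e=[18,-6,40] → .
    (4,5)@(9, 11): e=[6,50,-4] → .
    (5,5)@(11, 11): e=[14,30,8] → X
    (6,5)@(13, 11): e=[22,10,20] → X
    (7,5)@(15, 11): e=[30,-10,32] → .
    (5,6)@(11, 13): e=[18,46,-12] → .
    (6,6)@(13, 13): e=[26,26,0] → X  [on edge]
    (7,6)@(15, 13): e=[34,6,12] → X
    (8,6)@(17, 13): e=[42,-14,24] → .
  covered (7 px):
    . . . . . . . . .
    . . . . . . . . .
    . . . . . . . . .
    . . . . . . . . .
    . . . . X X . . .
    . . . . . X X . .
    . . . . . . X X .
    . . . . . . . . X
T4:
  2·area = 8  (B↔C swapped to make it positive)
  edge (4, 0)→(7, 8): d=(3,8) right/bottom  bias=-1
  edge (7, 8)→(6, 8): d=(-1,0) right/bottom  bias=-1
  edge (6, 8)→(4, 0): d=(-2,-8) top-left  bias=+0
    (2,1)@(5, 3): e=[1,5,2] → X
    (3,1)@(7, 3): e=[-15,5,18] → .
    (2,2)@(5, 5): e=[7,3,-2] → .
  covered (1 px):
    . . . . . . . . .
    . . X . . . . . .
    . . . . . . . . .
    . . . . . . . . .
    . . . . . . . . .
    . . . . . . . . .
    . . . . . . . . .
    . . . . . . . . .

Final: 20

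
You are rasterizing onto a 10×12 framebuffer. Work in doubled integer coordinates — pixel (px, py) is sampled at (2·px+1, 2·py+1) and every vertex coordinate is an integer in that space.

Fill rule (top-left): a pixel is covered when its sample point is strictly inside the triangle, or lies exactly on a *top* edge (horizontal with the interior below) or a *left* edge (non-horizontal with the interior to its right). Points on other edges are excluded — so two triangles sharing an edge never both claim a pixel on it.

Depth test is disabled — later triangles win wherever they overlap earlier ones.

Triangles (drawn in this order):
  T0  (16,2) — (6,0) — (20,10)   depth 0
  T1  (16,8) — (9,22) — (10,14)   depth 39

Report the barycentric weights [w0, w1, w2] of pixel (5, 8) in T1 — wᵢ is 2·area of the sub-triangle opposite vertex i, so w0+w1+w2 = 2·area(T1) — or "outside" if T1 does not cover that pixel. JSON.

T0:
  2·area = 72  (B↔C swapped to make it positive)
  edge (16, 2)→(20, 10): d=(4,8) right/bottom  bias=-1
  edge (20, 10)→(6, 0): d=(-14,-10) top-left  bias=+0
  edge (6, 0)→(16, 2): d=(10,2) right/bottom  bias=-1
    (4,0)@(9, 1): e=[52,16,4] → █
    (5,0)@(11, 1): e=[36,36,0] → ·  [on edge]
    (4,1)@(9, 3): e=[60,-12,24] → ·
    (5,1)@(11, 3): e=[44,8,20] → █
    (6,1)@(13, 3): e=[28,28,16] → █
    (7,1)@(15, 3): e=[12,48,12] → █
    (8,1)@(17, 3): e=[-4,68,8] → ·
    (5,2)@(11, 5): e=[52,-20,40] → ·
    (6,2)@(13, 5): e=[36,0,36] → █  [on edge]
    (8,2)@(17, 5): e=[4,40,28] → █
    (9,2)@(19, 5): e=[-12,60,24] → ·
    (6,3)@(13, 7): e=[44,-28,56] → ·
  covered (9 px):
    · · · · █ · · · · ·
    · · · · · █ █ █ · ·
    · · · · · · █ █ █ ·
    · · · · · · · · █ ·
    · · · · · · · · · █
    · · · · · · · · · ·
    · · · · · · · · · ·
    · · · · · · · · · ·
    · · · · · · · · · ·
    · · · · · · · · · ·
    · · · · · · · · · ·
    · · · · · · · · · ·
T1:
  2·area = 42
  edge (16, 8)→(9, 22): d=(-7,14) right/bottom  bias=-1
  edge (9, 22)→(10, 14): d=(1,-8) top-left  bias=+0
  edge (10, 14)→(16, 8): d=(6,-6) top-left  bias=+0
    (9,2)@(19, 5): e=[-21,63,0] → ·  [on edge]
    (8,3)@(17, 7): e=[-7,49,0] → ·  [on edge]
    (7,4)@(15, 9): e=[7,35,0] → █  [on edge]
    (8,4)@(17, 9): e=[-21,51,12] → ·
    (6,5)@(13, 11): e=[21,21,0] → █  [on edge]
    (7,5)@(15, 11): e=[-7,37,12] → ·
    (5,6)@(11, 13): e=[35,7,0] → █  [on edge]
    (7,6)@(15, 13): e=[-21,39,24] → ·
    (4,7)@(9, 15): e=[49,-7,0] → ·  [on edge]
    (5,7)@(11, 15): e=[21,9,12] → █
    (6,7)@(13, 15): e=[-7,25,24] → ·
    (3,8)@(7, 17): e=[63,-21,0] → ·  [on edge]
    (2,9)@(5, 19): e=[77,-35,0] → ·  [on edge]
    (1,10)@(3, 21): e=[91,-49,0] → ·  [on edge]
    (0,11)@(1, 23): e=[105,-63,0] → ·  [on edge]
  covered (6 px):
    · · · · · · · · · ·
    · · · · · · · · · ·
    · · · · · · · · · ·
    · · · · · · · · · ·
    · · · · · · · █ · ·
    · · · · · · █ · · ·
    · · · · · █ █ · · ·
    · · · · · █ · · · ·
    · · · · · █ · · · ·
    · · · · · · · · · ·
    · · · · · · · · · ·
    · · · · · · · · · ·

Result: [11,24,7]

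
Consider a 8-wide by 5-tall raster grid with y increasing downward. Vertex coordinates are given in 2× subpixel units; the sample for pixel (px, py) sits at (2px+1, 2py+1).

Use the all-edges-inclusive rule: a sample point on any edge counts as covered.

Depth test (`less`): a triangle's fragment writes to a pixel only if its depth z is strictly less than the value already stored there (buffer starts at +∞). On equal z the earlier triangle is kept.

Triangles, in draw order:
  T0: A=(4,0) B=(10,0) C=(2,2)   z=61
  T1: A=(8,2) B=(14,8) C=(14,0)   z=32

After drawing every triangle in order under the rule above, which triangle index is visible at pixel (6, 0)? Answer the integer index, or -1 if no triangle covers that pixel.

T0:
  2·area = 12
  edge (4, 0)→(10, 0): d=(6,0) inclusive
  edge (10, 0)→(2, 2): d=(-8,2) inclusive
  edge (2, 2)→(4, 0): d=(2,-2) inclusive
    (1,0)@(3, 1): e=[6,6,0] → █  [on edge]
    (2,0)@(5, 1): e=[6,2,4] → █
    (3,0)@(7, 1): e=[6,-2,8] → ·
    (0,1)@(1, 3): e=[18,-6,0] → ·  [on edge]
    (1,1)@(3, 3): e=[18,-10,4] → ·
    (2,1)@(5, 3): e=[18,-14,8] → ·
  covered (2 px):
    · █ █ · · · · ·
    · · · · · · · ·
    · · · · · · · ·
    · · · · · · · ·
    · · · · · · · ·
T1:
  2·area = 48  (B↔C swapped to make it positive)
  edge (8, 2)→(14, 0): d=(6,-2) inclusive
  edge (14, 0)→(14, 8): d=(0,8) inclusive
  edge (14, 8)→(8, 2): d=(-6,-6) inclusive
    (3,0)@(7, 1): e=[-8,56,0] → ·  [on edge]
    (5,0)@(11, 1): e=[0,24,24] → █  [on edge]
    (6,0)@(13, 1): e=[4,8,36] → █
    (7,0)@(15, 1): e=[8,-8,48] → ·
    (2,1)@(5, 3): e=[0,72,-24] → ·  [on edge]
    (4,1)@(9, 3): e=[8,40,0] → █  [on edge]
    (7,1)@(15, 3): e=[20,-8,36] → ·
    (4,2)@(9, 5): e=[20,40,-12] → ·
    (5,2)@(11, 5): e=[24,24,0] → █  [on edge]
    (7,2)@(15, 5): e=[32,-8,24] → ·
    (5,3)@(11, 7): e=[36,24,-12] → ·
    (6,3)@(13, 7): e=[40,8,0] → █  [on edge]
    (7,4)@(15, 9): e=[56,-8,0] → ·  [on edge]
  covered (8 px):
    · · · · · █ █ ·
    · · · · █ █ █ ·
    · · · · · █ █ ·
    · · · · · · █ ·
    · · · · · · · ·

Z-buffer (winner per pixel, '.' = empty):
  . 0 0 . . 1 1 .
  . . . . 1 1 1 .
  . . . . . 1 1 .
  . . . . . . 1 .
  . . . . . . . .

Final: 1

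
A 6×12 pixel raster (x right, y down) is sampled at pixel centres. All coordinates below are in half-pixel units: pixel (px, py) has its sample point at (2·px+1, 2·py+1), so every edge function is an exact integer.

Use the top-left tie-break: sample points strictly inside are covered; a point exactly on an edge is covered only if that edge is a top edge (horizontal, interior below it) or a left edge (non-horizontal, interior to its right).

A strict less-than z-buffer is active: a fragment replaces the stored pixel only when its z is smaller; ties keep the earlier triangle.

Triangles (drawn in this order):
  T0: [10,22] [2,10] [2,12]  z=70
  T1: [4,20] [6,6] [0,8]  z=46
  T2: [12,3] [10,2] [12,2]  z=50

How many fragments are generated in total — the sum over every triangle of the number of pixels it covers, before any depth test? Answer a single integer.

T0:
  2·area = 16  (B↔C swapped to make it positive)
  edge (10, 22)→(2, 12): d=(-8,-10) top-left  bias=+0
  edge (2, 12)→(2, 10): d=(0,-2) top-left  bias=+0
  edge (2, 10)→(10, 22): d=(8,12) right/bottom  bias=-1
    (1,6)@(3, 13): e=[2,2,12] → X
    (2,6)@(5, 13): e=[22,6,-12] → .
    (1,7)@(3, 15): e=[-14,2,28] → .
    (2,7)@(5, 15): e=[6,6,4] → X
    (3,7)@(7, 15): e=[26,10,-20] → .
    (2,8)@(5, 17): e=[-10,6,20] → .
  covered (2 px):
    . . . . . .
    . . . . . .
    . . . . . .
    . . . . . .
    . . . . . .
    . . . . . .
    . X . . . .
    . . X . . .
    . . . . . .
    . . . . . .
    . . . . . .
    . . . . . .
T1:
  2·area = 80  (B↔C swapped to make it positive)
  edge (4, 20)→(0, 8): d=(-4,-12) top-left  bias=+0
  edge (0, 8)→(6, 6): d=(6,-2) top-left  bias=+0
  edge (6, 6)→(4, 20): d=(-2,14) right/bottom  bias=-1
    (4,2)@(9, 5): e=[120,0,-40] → .  [on edge]
    (1,3)@(3, 7): e=[40,0,40] → X  [on edge]
    (2,3)@(5, 7): e=[64,4,12] → X
    (3,3)@(7, 7): e=[88,8,-16] → .
    (0,4)@(1, 9): e=[8,8,64] → X
    (3,4)@(7, 9): e=[80,20,-20] → .
    (0,5)@(1, 11): e=[0,20,60] → X  [on edge]
    (3,5)@(7, 11): e=[72,32,-24] → .
    (0,6)@(1, 13): e=[-8,32,56] → .
    (1,6)@(3, 13): e=[16,36,28] → X
    (2,6)@(5, 13): e=[40,40,0] → .  [on edge]
    (1,7)@(3, 15): e=[8,48,24] → X
    (1,8)@(3, 17): e=[0,60,20] → X  [on edge]
    (2,11)@(5, 23): e=[0,100,-20] → .  [on edge]
  covered (11 px):
    . . . . . .
    . . . . . .
    . . . . . .
    . X X . . .
    X X X . . .
    X X X . . .
    . X . . . .
    . X . . . .
    . X . . . .
    . . . . . .
    . . . . . .
    . . . . . .
T2:
  2·area = 2
  edge (12, 3)→(10, 2): d=(-2,-1) top-left  bias=+0
  edge (10, 2)→(12, 2): d=(2,0) top-left  bias=+0
  edge (12, 2)→(12, 3): d=(0,1) right/bottom  bias=-1
  covered (0 px):
    . . . . . .
    . . . . . .
    . . . . . .
    . . . . . .
    . . . . . .
    . . . . . .
    . . . . . .
    . . . . . .
    . . . . . .
    . . . . . .
    . . . . . .
    . . . . . .

Result: 13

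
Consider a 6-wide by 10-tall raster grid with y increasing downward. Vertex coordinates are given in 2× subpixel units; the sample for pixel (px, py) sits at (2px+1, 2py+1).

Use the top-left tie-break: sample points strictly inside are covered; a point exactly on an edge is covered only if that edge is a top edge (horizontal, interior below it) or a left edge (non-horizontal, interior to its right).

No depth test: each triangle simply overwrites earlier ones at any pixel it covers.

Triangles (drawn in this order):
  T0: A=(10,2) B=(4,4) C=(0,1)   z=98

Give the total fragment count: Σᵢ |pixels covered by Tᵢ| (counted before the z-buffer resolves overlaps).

T0:
  2·area = 26
  edge (10, 2)→(4, 4): d=(-6,2) right/bottom  bias=-1
  edge (4, 4)→(0, 1): d=(-4,-3) top-left  bias=+0
  edge (0, 1)→(10, 2): d=(10,1) right/bottom  bias=-1
    (1,1)@(3, 3): e=[8,1,17] → X
    (2,1)@(5, 3): e=[4,7,15] → X
    (3,1)@(7, 3): e=[0,13,13] → .  [on edge]
    (0,2)@(1, 5): e=[0,-13,39] → .  [on edge]
    (1,2)@(3, 5): e=[-4,-7,37] → .
    (2,2)@(5, 5): e=[-8,-1,35] → .
  covered (2 px):
    . . . . . .
    . X X . . .
    . . . . . .
    . . . . . .
    . . . . . .
    . . . . . .
    . . . . . .
    . . . . . .
    . . . . . .
    . . . . . .

Result: 2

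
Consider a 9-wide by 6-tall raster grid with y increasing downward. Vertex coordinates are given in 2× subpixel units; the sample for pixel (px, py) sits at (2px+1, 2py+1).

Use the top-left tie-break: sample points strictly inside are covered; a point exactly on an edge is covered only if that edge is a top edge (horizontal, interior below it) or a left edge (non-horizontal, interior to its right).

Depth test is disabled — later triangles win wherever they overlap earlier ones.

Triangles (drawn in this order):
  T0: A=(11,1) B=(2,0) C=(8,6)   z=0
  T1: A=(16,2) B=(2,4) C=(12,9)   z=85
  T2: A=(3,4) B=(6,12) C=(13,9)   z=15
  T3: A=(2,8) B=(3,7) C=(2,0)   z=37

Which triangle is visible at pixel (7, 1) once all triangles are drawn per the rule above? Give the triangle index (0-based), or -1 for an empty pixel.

T0:
  2·area = 48  (B↔C swapped to make it positive)
  edge (11, 1)→(8, 6): d=(-3,5) right/bottom  bias=-1
  edge (8, 6)→(2, 0): d=(-6,-6) top-left  bias=+0
  edge (2, 0)→(11, 1): d=(9,1) right/bottom  bias=-1
    (1,0)@(3, 1): e=[40,0,8] → █  [on edge]
    (2,0)@(5, 1): e=[30,12,6] → █
    (3,0)@(7, 1): e=[20,24,4] → █
    (4,0)@(9, 1): e=[10,36,2] → █
    (5,0)@(11, 1): e=[0,48,0] → ·  [on edge]
    (1,1)@(3, 3): e=[34,-12,26] → ·
    (2,1)@(5, 3): e=[24,0,24] → █  [on edge]
    (5,1)@(11, 3): e=[-6,36,18] → ·
    (2,2)@(5, 5): e=[18,-12,42] → ·
    (3,2)@(7, 5): e=[8,0,40] → █  [on edge]
    (4,2)@(9, 5): e=[-2,12,38] → ·
    (3,3)@(7, 7): e=[2,-12,58] → ·
    (4,3)@(9, 7): e=[-8,0,56] → ·  [on edge]
    (5,4)@(11, 9): e=[-24,0,72] → ·  [on edge]
    (2,5)@(5, 11): e=[0,-48,96] → ·  [on edge]
    (6,5)@(13, 11): e=[-40,0,88] → ·  [on edge]
  covered (8 px):
    · █ █ █ █ · · · ·
    · · █ █ █ · · · ·
    · · · █ · · · · ·
    · · · · · · · · ·
    · · · · · · · · ·
    · · · · · · · · ·
T1:
  2·area = 90  (B↔C swapped to make it positive)
  edge (16, 2)→(12, 9): d=(-4,7) right/bottom  bias=-1
  edge (12, 9)→(2, 4): d=(-10,-5) top-left  bias=+0
  edge (2, 4)→(16, 2): d=(14,-2) top-left  bias=+0
    (4,1)@(9, 3): e=[45,45,0] → █  [on edge]
    (5,1)@(11, 3): e=[31,55,4] → █
    (6,1)@(13, 3): e=[17,65,8] → █
    (7,1)@(15, 3): e=[3,75,12] → █
    (8,1)@(17, 3): e=[-11,85,16] → ·
    (2,2)@(5, 5): e=[65,5,20] → █
    (3,2)@(7, 5): e=[51,15,24] → █
    (7,2)@(15, 5): e=[-5,55,40] → ·
    (2,3)@(5, 7): e=[57,-15,48] → ·
    (3,3)@(7, 7): e=[43,-5,52] → ·
    (4,3)@(9, 7): e=[29,5,56] → █
    (7,3)@(15, 7): e=[-13,35,68] → ·
  covered (12 px):
    · · · · · · · · ·
    · · · · █ █ █ █ ·
    · · █ █ █ █ █ · ·
    · · · · █ █ █ · ·
    · · · · · · · · ·
    · · · · · · · · ·
T2:
  2·area = 65  (B↔C swapped to make it positive)
  edge (3, 4)→(13, 9): d=(10,5) right/bottom  bias=-1
  edge (13, 9)→(6, 12): d=(-7,3) right/bottom  bias=-1
  edge (6, 12)→(3, 4): d=(-3,-8) top-left  bias=+0
    (0,1)@(1, 3): e=[0,78,-13] → ·  [on edge]
    (2,2)@(5, 5): e=[0,52,13] → ·  [on edge]
    (2,3)@(5, 7): e=[20,38,7] → █
    (3,3)@(7, 7): e=[10,32,23] → █
    (4,3)@(9, 7): e=[0,26,39] → ·  [on edge]
    (2,4)@(5, 9): e=[40,24,1] → █
    (4,4)@(9, 9): e=[20,12,33] → █
    (5,4)@(11, 9): e=[10,6,49] → █
    (6,4)@(13, 9): e=[0,0,65] → ·  [on edge]
    (2,5)@(5, 11): e=[60,10,-5] → ·
    (3,5)@(7, 11): e=[50,4,11] → █
    (4,5)@(9, 11): e=[40,-2,27] → ·
    (8,5)@(17, 11): e=[0,-26,91] → ·  [on edge]
  covered (7 px):
    · · · · · · · · ·
    · · · · · · · · ·
    · · · · · · · · ·
    · · █ █ · · · · ·
    · · █ █ █ █ · · ·
    · · · █ · · · · ·
T3:
  2·area = 8  (B↔C swapped to make it positive)
  edge (2, 8)→(2, 0): d=(0,-8) top-left  bias=+0
  edge (2, 0)→(3, 7): d=(1,7) right/bottom  bias=-1
  edge (3, 7)→(2, 8): d=(-1,1) right/bottom  bias=-1
    (4,0)@(9, 1): e=[56,-48,0] → ·  [on edge]
    (3,1)@(7, 3): e=[40,-32,0] → ·  [on edge]
    (2,2)@(5, 5): e=[24,-16,0] → ·  [on edge]
    (1,3)@(3, 7): e=[8,0,0] → ·  [on edge]
    (0,4)@(1, 9): e=[-8,16,0] → ·  [on edge]
  covered (0 px):
    · · · · · · · · ·
    · · · · · · · · ·
    · · · · · · · · ·
    · · · · · · · · ·
    · · · · · · · · ·
    · · · · · · · · ·

Z-buffer (winner per pixel, '.' = empty):
  . 0 0 0 0 . . . .
  . . 0 0 1 1 1 1 .
  . . 1 1 1 1 1 . .
  . . 2 2 1 1 1 . .
  . . 2 2 2 2 . . .
  . . . 2 . . . . .

Final: 1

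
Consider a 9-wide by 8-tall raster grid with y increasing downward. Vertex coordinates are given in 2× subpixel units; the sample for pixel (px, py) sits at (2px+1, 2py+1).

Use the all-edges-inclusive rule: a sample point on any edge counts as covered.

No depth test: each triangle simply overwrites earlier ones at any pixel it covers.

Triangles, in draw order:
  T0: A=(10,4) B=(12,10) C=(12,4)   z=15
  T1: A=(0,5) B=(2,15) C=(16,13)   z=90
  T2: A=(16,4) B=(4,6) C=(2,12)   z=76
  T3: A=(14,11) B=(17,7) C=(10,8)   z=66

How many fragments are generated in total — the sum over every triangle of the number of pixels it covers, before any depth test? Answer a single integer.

T0:
  2·area = 12  (B↔C swapped to make it positive)
  edge (10, 4)→(12, 4): d=(2,0) inclusive
  edge (12, 4)→(12, 10): d=(0,6) inclusive
  edge (12, 10)→(10, 4): d=(-2,-6) inclusive
    (4,0)@(9, 1): e=[-6,18,0] → .  [on edge]
    (5,2)@(11, 5): e=[2,6,4] → X
    (6,2)@(13, 5): e=[2,-6,16] → .
    (5,3)@(11, 7): e=[6,6,0] → X  [on edge]
    (6,3)@(13, 7): e=[6,-6,12] → .
    (5,4)@(11, 9): e=[10,6,-4] → .
    (6,6)@(13, 13): e=[18,-6,0] → .  [on edge]
  covered (2 px):
    . . . . . . . . .
    . . . . . . . . .
    . . . . . X . . .
    . . . . . X . . .
    . . . . . . . . .
    . . . . . . . . .
    . . . . . . . . .
    . . . . . . . . .
T1:
  2·area = 144  (B↔C swapped to make it positive)
  edge (0, 5)→(16, 13): d=(16,8) inclusive
  edge (16, 13)→(2, 15): d=(-14,2) inclusive
  edge (2, 15)→(0, 5): d=(-2,-10) inclusive
    (0,3)@(1, 7): e=[24,114,6] → X
    (1,3)@(3, 7): e=[8,110,26] → X
    (2,3)@(5, 7): e=[-8,106,46] → .
    (0,4)@(1, 9): e=[56,86,2] → X
    (2,4)@(5, 9): e=[24,78,42] → X
    (3,4)@(7, 9): e=[8,74,62] → X
    (4,4)@(9, 9): e=[-8,70,82] → .
    (0,5)@(1, 11): e=[88,58,-2] → .
    (1,5)@(3, 11): e=[72,54,18] → X
    (4,5)@(9, 11): e=[24,42,78] → X
    (5,5)@(11, 11): e=[8,38,98] → X
    (6,5)@(13, 11): e=[-8,34,118] → .
  covered (18 px):
    . . . . . . . . .
    . . . . . . . . .
    . . . . . . . . .
    X X . . . . . . .
    X X X X . . . . .
    . X X X X X . . .
    . X X X X X X X .
    . . . . . . . . .
T2:
  2·area = 68  (B↔C swapped to make it positive)
  edge (16, 4)→(2, 12): d=(-14,8) inclusive
  edge (2, 12)→(4, 6): d=(2,-6) inclusive
  edge (4, 6)→(16, 4): d=(12,-2) inclusive
    (2,1)@(5, 3): e=[102,0,-34] → .  [on edge]
    (5,2)@(11, 5): e=[26,40,2] → X
    (6,2)@(13, 5): e=[10,52,6] → X
    (7,2)@(15, 5): e=[-6,64,10] → .
    (2,3)@(5, 7): e=[46,8,14] → X
    (3,3)@(7, 7): e=[30,20,18] → X
    (4,3)@(9, 7): e=[14,32,22] → X
    (5,3)@(11, 7): e=[-2,44,26] → .
    (6,3)@(13, 7): e=[-18,56,30] → .
    (1,4)@(3, 9): e=[34,0,34] → X  [on edge]
    (4,4)@(9, 9): e=[-14,36,46] → .
    (1,5)@(3, 11): e=[6,4,58] → X
    (0,7)@(1, 15): e=[-34,0,102] → .  [on edge]
  covered (9 px):
    . . . . . . . . .
    . . . . . . . . .
    . . . . . X X . .
    . . X X X . . . .
    . X X X . . . . .
    . X . . . . . . .
    . . . . . . . . .
    . . . . . . . . .
T3:
  2·area = 25  (B↔C swapped to make it positive)
  edge (14, 11)→(10, 8): d=(-4,-3) inclusive
  edge (10, 8)→(17, 7): d=(7,-1) inclusive
  edge (17, 7)→(14, 11): d=(-3,4) inclusive
    (8,3)@(17, 7): e=[25,0,0] → X  [on edge]
    (1,4)@(3, 9): e=[-25,0,50] → .  [on edge]
    (6,4)@(13, 9): e=[5,10,10] → X
    (7,4)@(15, 9): e=[11,12,2] → X
    (8,4)@(17, 9): e=[17,14,-6] → .
    (6,5)@(13, 11): e=[-3,24,4] → .
    (7,5)@(15, 11): e=[3,26,-4] → .
    (5,7)@(11, 15): e=[-25,50,0] → .  [on edge]
  covered (3 px):
    . . . . . . . . .
    . . . . . . . . .
    . . . . . . . . .
    . . . . . . . . X
    . . . . . . X X .
    . . . . . . . . .
    . . . . . . . . .
    . . . . . . . . .

Result: 32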